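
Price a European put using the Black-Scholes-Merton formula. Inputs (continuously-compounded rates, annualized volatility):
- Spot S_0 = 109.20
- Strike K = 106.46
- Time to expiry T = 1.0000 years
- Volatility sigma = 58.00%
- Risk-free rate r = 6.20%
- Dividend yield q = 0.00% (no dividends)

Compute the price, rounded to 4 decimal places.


d1 = (ln(S/K) + (r - q + 0.5*sigma^2) * T) / (sigma * sqrt(T)) = 0.44070989
d2 = d1 - sigma * sqrt(T) = -0.13929011
exp(-rT) = 0.93988289; exp(-qT) = 1.00000000
P = K * exp(-rT) * N(-d2) - S_0 * exp(-qT) * N(-d1)
N(-d1) = 0.32971152; N(-d2) = 0.55538955
P = 106.4600 * 0.93988289 * 0.55538955 - 109.2000 * 1.00000000 * 0.32971152 = 19.5677

Answer: Price = 19.5677


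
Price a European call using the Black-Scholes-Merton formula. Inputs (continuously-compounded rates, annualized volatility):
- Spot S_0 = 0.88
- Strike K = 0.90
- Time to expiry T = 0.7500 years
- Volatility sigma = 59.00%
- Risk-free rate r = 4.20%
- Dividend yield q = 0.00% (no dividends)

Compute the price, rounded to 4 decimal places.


d1 = (ln(S/K) + (r - q + 0.5*sigma^2) * T) / (sigma * sqrt(T)) = 0.27314469
d2 = d1 - sigma * sqrt(T) = -0.23781029
exp(-rT) = 0.96899096; exp(-qT) = 1.00000000
C = S_0 * exp(-qT) * N(d1) - K * exp(-rT) * N(d2)
N(d1) = 0.60762900; N(d2) = 0.40601412
C = 0.8800 * 1.00000000 * 0.60762900 - 0.9000 * 0.96899096 * 0.40601412 = 0.1806

Answer: Price = 0.1806


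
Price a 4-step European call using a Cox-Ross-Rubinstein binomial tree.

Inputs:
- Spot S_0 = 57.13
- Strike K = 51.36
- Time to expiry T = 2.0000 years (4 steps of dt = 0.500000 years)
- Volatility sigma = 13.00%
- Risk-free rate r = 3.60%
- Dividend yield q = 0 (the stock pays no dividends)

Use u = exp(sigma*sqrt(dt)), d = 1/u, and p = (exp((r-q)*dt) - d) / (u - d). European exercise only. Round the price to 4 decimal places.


Answer: Price = V(0,0) = 10.3201

Derivation:
dt = T/N = 0.500000
u = exp(sigma*sqrt(dt)) = 1.096281; d = 1/u = 0.912175
p = (exp((r-q)*dt) - d) / (u - d) = 0.575690
Discount per step: exp(-r*dt) = 0.982161
Stock lattice S(k, i) with i counting down-moves:
  k=0: S(0,0) = 57.1300
  k=1: S(1,0) = 62.6306; S(1,1) = 52.1125
  k=2: S(2,0) = 68.6607; S(2,1) = 57.1300; S(2,2) = 47.5357
  k=3: S(3,0) = 75.2715; S(3,1) = 62.6306; S(3,2) = 52.1125; S(3,3) = 43.3609
  k=4: S(4,0) = 82.5187; S(4,1) = 68.6607; S(4,2) = 57.1300; S(4,3) = 47.5357; S(4,4) = 39.5527
Terminal payoffs V(N, i) = max(S_T - K, 0):
  V(4,0) = 31.158697; V(4,1) = 17.300710; V(4,2) = 5.770000; V(4,3) = 0.000000; V(4,4) = 0.000000
Backward induction: V(k, i) = exp(-r*dt) * [p * V(k+1, i) + (1-p) * V(k+1, i+1)].
  V(3,0) = exp(-r*dt) * [p*31.158697 + (1-p)*17.300710] = 24.827667
  V(3,1) = exp(-r*dt) * [p*17.300710 + (1-p)*5.770000] = 12.186764
  V(3,2) = exp(-r*dt) * [p*5.770000 + (1-p)*0.000000] = 3.262474
  V(3,3) = exp(-r*dt) * [p*0.000000 + (1-p)*0.000000] = 0.000000
  V(2,0) = exp(-r*dt) * [p*24.827667 + (1-p)*12.186764] = 19.116785
  V(2,1) = exp(-r*dt) * [p*12.186764 + (1-p)*3.262474] = 8.250247
  V(2,2) = exp(-r*dt) * [p*3.262474 + (1-p)*0.000000] = 1.844668
  V(1,0) = exp(-r*dt) * [p*19.116785 + (1-p)*8.250247] = 14.247230
  V(1,1) = exp(-r*dt) * [p*8.250247 + (1-p)*1.844668] = 5.433604
  V(0,0) = exp(-r*dt) * [p*14.247230 + (1-p)*5.433604] = 10.320075


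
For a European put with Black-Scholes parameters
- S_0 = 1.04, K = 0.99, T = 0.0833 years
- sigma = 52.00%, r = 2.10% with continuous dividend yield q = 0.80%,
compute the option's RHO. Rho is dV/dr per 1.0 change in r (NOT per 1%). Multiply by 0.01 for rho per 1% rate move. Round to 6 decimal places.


Answer: Rho = -0.032703

Derivation:
d1 = 0.4105522393; d2 = 0.2604711945
phi(d1) = 0.3666985699; exp(-qT) = 0.9993338220; exp(-rT) = 0.9982522291
N(-d2) = 0.3972501660
Rho = -K*T*exp(-rT)*N(-d2) = -0.9900 * 0.0833 * 0.9982522291 * 0.3972501660 = -0.032703


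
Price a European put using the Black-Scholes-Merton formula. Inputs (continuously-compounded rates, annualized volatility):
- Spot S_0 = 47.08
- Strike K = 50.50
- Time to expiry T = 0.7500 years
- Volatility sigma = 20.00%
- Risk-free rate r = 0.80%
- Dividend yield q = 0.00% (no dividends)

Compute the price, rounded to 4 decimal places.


d1 = (ln(S/K) + (r - q + 0.5*sigma^2) * T) / (sigma * sqrt(T)) = -0.28362363
d2 = d1 - sigma * sqrt(T) = -0.45682871
exp(-rT) = 0.99401796; exp(-qT) = 1.00000000
P = K * exp(-rT) * N(-d2) - S_0 * exp(-qT) * N(-d1)
N(-d1) = 0.61165059; N(-d2) = 0.67610292
P = 50.5000 * 0.99401796 * 0.67610292 - 47.0800 * 1.00000000 * 0.61165059 = 5.1424

Answer: Price = 5.1424


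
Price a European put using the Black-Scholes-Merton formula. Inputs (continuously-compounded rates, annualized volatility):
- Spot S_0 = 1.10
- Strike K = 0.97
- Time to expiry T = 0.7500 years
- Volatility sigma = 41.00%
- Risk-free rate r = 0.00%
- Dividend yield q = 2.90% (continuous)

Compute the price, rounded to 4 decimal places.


Answer: Price = 0.0971

Derivation:
d1 = (ln(S/K) + (r - q + 0.5*sigma^2) * T) / (sigma * sqrt(T)) = 0.47048946
d2 = d1 - sigma * sqrt(T) = 0.11541904
exp(-rT) = 1.00000000; exp(-qT) = 0.97848483
P = K * exp(-rT) * N(-d2) - S_0 * exp(-qT) * N(-d1)
N(-d1) = 0.31900268; N(-d2) = 0.45405649
P = 0.9700 * 1.00000000 * 0.45405649 - 1.1000 * 0.97848483 * 0.31900268 = 0.0971


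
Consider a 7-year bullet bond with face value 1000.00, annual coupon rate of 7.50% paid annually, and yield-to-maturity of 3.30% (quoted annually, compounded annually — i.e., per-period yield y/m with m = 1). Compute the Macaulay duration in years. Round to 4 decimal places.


Answer: Macaulay duration = 5.8512 years

Derivation:
Coupon per period c = face * coupon_rate / m = 75.000000
Periods per year m = 1; per-period yield y/m = 0.033000
Number of cashflows N = 7
Cashflows (t years, CF_t, discount factor 1/(1+y/m)^(m*t), PV):
  t = 1.0000: CF_t = 75.000000, DF = 0.968054, PV = 72.604066
  t = 2.0000: CF_t = 75.000000, DF = 0.937129, PV = 70.284672
  t = 3.0000: CF_t = 75.000000, DF = 0.907192, PV = 68.039372
  t = 4.0000: CF_t = 75.000000, DF = 0.878211, PV = 65.865801
  t = 5.0000: CF_t = 75.000000, DF = 0.850156, PV = 63.761666
  t = 6.0000: CF_t = 75.000000, DF = 0.822997, PV = 61.724749
  t = 7.0000: CF_t = 1075.000000, DF = 0.796705, PV = 856.458282
Price P = sum_t PV_t = 1258.738608
Macaulay numerator sum_t t * PV_t:
  t * PV_t at t = 1.0000: 72.604066
  t * PV_t at t = 2.0000: 140.569343
  t * PV_t at t = 3.0000: 204.118117
  t * PV_t at t = 4.0000: 263.463204
  t * PV_t at t = 5.0000: 318.808330
  t * PV_t at t = 6.0000: 370.348495
  t * PV_t at t = 7.0000: 5995.207977
Macaulay duration D = (sum_t t * PV_t) / P = 7365.119533 / 1258.738608 = 5.851191


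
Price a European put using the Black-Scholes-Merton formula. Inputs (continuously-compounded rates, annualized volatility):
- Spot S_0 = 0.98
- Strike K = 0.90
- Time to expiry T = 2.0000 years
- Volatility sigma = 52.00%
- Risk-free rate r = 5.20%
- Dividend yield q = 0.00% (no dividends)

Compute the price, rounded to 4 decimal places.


d1 = (ln(S/K) + (r - q + 0.5*sigma^2) * T) / (sigma * sqrt(T)) = 0.62491624
d2 = d1 - sigma * sqrt(T) = -0.11047482
exp(-rT) = 0.90122530; exp(-qT) = 1.00000000
P = K * exp(-rT) * N(-d2) - S_0 * exp(-qT) * N(-d1)
N(-d1) = 0.26601302; N(-d2) = 0.54398359
P = 0.9000 * 0.90122530 * 0.54398359 - 0.9800 * 1.00000000 * 0.26601302 = 0.1805

Answer: Price = 0.1805


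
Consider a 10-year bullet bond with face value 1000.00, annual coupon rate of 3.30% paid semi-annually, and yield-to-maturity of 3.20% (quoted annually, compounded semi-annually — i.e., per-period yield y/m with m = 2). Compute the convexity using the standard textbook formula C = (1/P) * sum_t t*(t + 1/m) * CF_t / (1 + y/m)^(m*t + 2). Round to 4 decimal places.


Answer: Convexity = 83.0268

Derivation:
Coupon per period c = face * coupon_rate / m = 16.500000
Periods per year m = 2; per-period yield y/m = 0.016000
Number of cashflows N = 20
Cashflows (t years, CF_t, discount factor 1/(1+y/m)^(m*t), PV):
  t = 0.5000: CF_t = 16.500000, DF = 0.984252, PV = 16.240157
  t = 1.0000: CF_t = 16.500000, DF = 0.968752, PV = 15.984407
  t = 1.5000: CF_t = 16.500000, DF = 0.953496, PV = 15.732684
  t = 2.0000: CF_t = 16.500000, DF = 0.938480, PV = 15.484925
  t = 2.5000: CF_t = 16.500000, DF = 0.923701, PV = 15.241068
  t = 3.0000: CF_t = 16.500000, DF = 0.909155, PV = 15.001051
  t = 3.5000: CF_t = 16.500000, DF = 0.894837, PV = 14.764814
  t = 4.0000: CF_t = 16.500000, DF = 0.880745, PV = 14.532298
  t = 4.5000: CF_t = 16.500000, DF = 0.866875, PV = 14.303442
  t = 5.0000: CF_t = 16.500000, DF = 0.853224, PV = 14.078191
  t = 5.5000: CF_t = 16.500000, DF = 0.839787, PV = 13.856488
  t = 6.0000: CF_t = 16.500000, DF = 0.826562, PV = 13.638275
  t = 6.5000: CF_t = 16.500000, DF = 0.813545, PV = 13.423499
  t = 7.0000: CF_t = 16.500000, DF = 0.800734, PV = 13.212106
  t = 7.5000: CF_t = 16.500000, DF = 0.788124, PV = 13.004041
  t = 8.0000: CF_t = 16.500000, DF = 0.775712, PV = 12.799253
  t = 8.5000: CF_t = 16.500000, DF = 0.763496, PV = 12.597690
  t = 9.0000: CF_t = 16.500000, DF = 0.751473, PV = 12.399301
  t = 9.5000: CF_t = 16.500000, DF = 0.739639, PV = 12.204036
  t = 10.0000: CF_t = 1016.500000, DF = 0.727991, PV = 740.002563
Price P = sum_t PV_t = 1008.500290
Convexity numerator sum_t t*(t + 1/m) * CF_t / (1+y/m)^(m*t + 2):
  t = 0.5000: term = 7.866342
  t = 1.0000: term = 23.227388
  t = 1.5000: term = 45.723204
  t = 2.0000: term = 75.005257
  t = 2.5000: term = 110.736107
  t = 3.0000: term = 152.589124
  t = 3.5000: term = 200.248194
  t = 4.0000: term = 253.407445
  t = 4.5000: term = 311.770971
  t = 5.0000: term = 375.052567
  t = 5.5000: term = 442.975473
  t = 6.0000: term = 515.272115
  t = 6.5000: term = 591.683859
  t = 7.0000: term = 671.960772
  t = 7.5000: term = 755.861386
  t = 8.0000: term = 843.152465
  t = 8.5000: term = 933.608782
  t = 9.0000: term = 1027.012903
  t = 9.5000: term = 1123.154968
  t = 10.0000: term = 75272.286268
Convexity = (1/P) * sum = 83732.595589 / 1008.500290 = 83.026843


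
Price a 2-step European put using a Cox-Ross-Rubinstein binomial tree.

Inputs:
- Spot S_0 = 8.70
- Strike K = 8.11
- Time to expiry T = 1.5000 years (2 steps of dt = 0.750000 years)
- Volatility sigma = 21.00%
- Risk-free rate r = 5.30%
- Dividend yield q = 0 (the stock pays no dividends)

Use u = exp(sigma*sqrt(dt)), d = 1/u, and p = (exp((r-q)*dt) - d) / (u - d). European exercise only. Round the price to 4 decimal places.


Answer: Price = V(0,0) = 0.3596

Derivation:
dt = T/N = 0.750000
u = exp(sigma*sqrt(dt)) = 1.199453; d = 1/u = 0.833714
p = (exp((r-q)*dt) - d) / (u - d) = 0.565532
Discount per step: exp(-r*dt) = 0.961030
Stock lattice S(k, i) with i counting down-moves:
  k=0: S(0,0) = 8.7000
  k=1: S(1,0) = 10.4352; S(1,1) = 7.2533
  k=2: S(2,0) = 12.5166; S(2,1) = 8.7000; S(2,2) = 6.0472
Terminal payoffs V(N, i) = max(K - S_T, 0):
  V(2,0) = 0.000000; V(2,1) = 0.000000; V(2,2) = 2.062818
Backward induction: V(k, i) = exp(-r*dt) * [p * V(k+1, i) + (1-p) * V(k+1, i+1)].
  V(1,0) = exp(-r*dt) * [p*0.000000 + (1-p)*0.000000] = 0.000000
  V(1,1) = exp(-r*dt) * [p*0.000000 + (1-p)*2.062818] = 0.861303
  V(0,0) = exp(-r*dt) * [p*0.000000 + (1-p)*0.861303] = 0.359626


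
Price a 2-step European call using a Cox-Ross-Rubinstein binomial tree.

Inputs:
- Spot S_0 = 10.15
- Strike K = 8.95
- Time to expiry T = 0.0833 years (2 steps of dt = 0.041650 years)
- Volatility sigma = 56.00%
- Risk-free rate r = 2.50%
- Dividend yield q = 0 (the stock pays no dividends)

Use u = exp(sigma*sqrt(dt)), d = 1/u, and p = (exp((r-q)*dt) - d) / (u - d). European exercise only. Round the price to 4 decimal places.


dt = T/N = 0.041650
u = exp(sigma*sqrt(dt)) = 1.121073; d = 1/u = 0.892002
p = (exp((r-q)*dt) - d) / (u - d) = 0.476007
Discount per step: exp(-r*dt) = 0.998959
Stock lattice S(k, i) with i counting down-moves:
  k=0: S(0,0) = 10.1500
  k=1: S(1,0) = 11.3789; S(1,1) = 9.0538
  k=2: S(2,0) = 12.7566; S(2,1) = 10.1500; S(2,2) = 8.0760
Terminal payoffs V(N, i) = max(S_T - K, 0):
  V(2,0) = 3.806577; V(2,1) = 1.200000; V(2,2) = 0.000000
Backward induction: V(k, i) = exp(-r*dt) * [p * V(k+1, i) + (1-p) * V(k+1, i+1)].
  V(1,0) = exp(-r*dt) * [p*3.806577 + (1-p)*1.200000] = 2.438210
  V(1,1) = exp(-r*dt) * [p*1.200000 + (1-p)*0.000000] = 0.570614
  V(0,0) = exp(-r*dt) * [p*2.438210 + (1-p)*0.570614] = 1.458084

Answer: Price = V(0,0) = 1.4581


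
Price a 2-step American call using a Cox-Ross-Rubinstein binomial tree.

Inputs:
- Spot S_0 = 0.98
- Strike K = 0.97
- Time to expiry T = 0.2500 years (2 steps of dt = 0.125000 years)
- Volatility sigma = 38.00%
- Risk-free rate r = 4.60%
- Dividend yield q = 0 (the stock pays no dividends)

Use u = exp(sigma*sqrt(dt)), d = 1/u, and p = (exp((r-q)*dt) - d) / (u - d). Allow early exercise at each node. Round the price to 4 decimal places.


dt = T/N = 0.125000
u = exp(sigma*sqrt(dt)) = 1.143793; d = 1/u = 0.874284
p = (exp((r-q)*dt) - d) / (u - d) = 0.487859
Discount per step: exp(-r*dt) = 0.994266
Stock lattice S(k, i) with i counting down-moves:
  k=0: S(0,0) = 0.9800
  k=1: S(1,0) = 1.1209; S(1,1) = 0.8568
  k=2: S(2,0) = 1.2821; S(2,1) = 0.9800; S(2,2) = 0.7491
Terminal payoffs V(N, i) = max(S_T - K, 0):
  V(2,0) = 0.312098; V(2,1) = 0.010000; V(2,2) = 0.000000
Backward induction: V(k, i) = exp(-r*dt) * [p * V(k+1, i) + (1-p) * V(k+1, i+1)]; then take max(V_cont, immediate exercise) for American.
  V(1,0) = exp(-r*dt) * [p*0.312098 + (1-p)*0.010000] = 0.156479; exercise = 0.150918; V(1,0) = max -> 0.156479
  V(1,1) = exp(-r*dt) * [p*0.010000 + (1-p)*0.000000] = 0.004851; exercise = 0.000000; V(1,1) = max -> 0.004851
  V(0,0) = exp(-r*dt) * [p*0.156479 + (1-p)*0.004851] = 0.078372; exercise = 0.010000; V(0,0) = max -> 0.078372

Answer: Price = V(0,0) = 0.0784


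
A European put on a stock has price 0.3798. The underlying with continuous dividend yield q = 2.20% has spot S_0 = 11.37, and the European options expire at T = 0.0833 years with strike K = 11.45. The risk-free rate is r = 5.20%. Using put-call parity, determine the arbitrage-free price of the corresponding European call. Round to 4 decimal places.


Put-call parity: C - P = S_0 * exp(-qT) - K * exp(-rT).
S_0 * exp(-qT) = 11.3700 * 0.99816908 = 11.34918242
K * exp(-rT) = 11.4500 * 0.99567777 = 11.40051044
C = P + S*exp(-qT) - K*exp(-rT)
C = 0.3798 + 11.34918242 - 11.40051044 = 0.3285

Answer: Call price = 0.3285


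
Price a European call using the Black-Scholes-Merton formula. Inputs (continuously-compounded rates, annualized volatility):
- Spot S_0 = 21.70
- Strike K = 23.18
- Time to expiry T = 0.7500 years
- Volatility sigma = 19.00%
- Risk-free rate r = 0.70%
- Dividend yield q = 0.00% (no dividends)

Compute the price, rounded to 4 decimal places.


d1 = (ln(S/K) + (r - q + 0.5*sigma^2) * T) / (sigma * sqrt(T)) = -0.28679162
d2 = d1 - sigma * sqrt(T) = -0.45133645
exp(-rT) = 0.99476376; exp(-qT) = 1.00000000
C = S_0 * exp(-qT) * N(d1) - K * exp(-rT) * N(d2)
N(d1) = 0.38713594; N(d2) = 0.32587354
C = 21.7000 * 1.00000000 * 0.38713594 - 23.1800 * 0.99476376 * 0.32587354 = 0.8867

Answer: Price = 0.8867


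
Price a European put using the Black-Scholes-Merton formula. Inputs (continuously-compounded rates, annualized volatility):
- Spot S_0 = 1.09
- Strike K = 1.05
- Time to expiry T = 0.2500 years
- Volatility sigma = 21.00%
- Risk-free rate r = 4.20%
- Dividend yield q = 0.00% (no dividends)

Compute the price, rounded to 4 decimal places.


d1 = (ln(S/K) + (r - q + 0.5*sigma^2) * T) / (sigma * sqrt(T)) = 0.50857173
d2 = d1 - sigma * sqrt(T) = 0.40357173
exp(-rT) = 0.98955493; exp(-qT) = 1.00000000
P = K * exp(-rT) * N(-d2) - S_0 * exp(-qT) * N(-d1)
N(-d1) = 0.30552622; N(-d2) = 0.34326384
P = 1.0500 * 0.98955493 * 0.34326384 - 1.0900 * 1.00000000 * 0.30552622 = 0.0236

Answer: Price = 0.0236


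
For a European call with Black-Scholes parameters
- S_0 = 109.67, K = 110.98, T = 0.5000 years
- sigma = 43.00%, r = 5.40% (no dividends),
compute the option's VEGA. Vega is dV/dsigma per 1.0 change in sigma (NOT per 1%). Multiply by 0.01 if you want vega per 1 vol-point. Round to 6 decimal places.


d1 = 0.2017748995; d2 = -0.1022810164
phi(d1) = 0.3909032906; exp(-qT) = 1.0000000000; exp(-rT) = 0.9733612415
Vega = S * exp(-qT) * phi(d1) * sqrt(T) = 109.6700 * 1.0000000000 * 0.3909032906 * 0.7071067812 = 30.313925

Answer: Vega = 30.313925


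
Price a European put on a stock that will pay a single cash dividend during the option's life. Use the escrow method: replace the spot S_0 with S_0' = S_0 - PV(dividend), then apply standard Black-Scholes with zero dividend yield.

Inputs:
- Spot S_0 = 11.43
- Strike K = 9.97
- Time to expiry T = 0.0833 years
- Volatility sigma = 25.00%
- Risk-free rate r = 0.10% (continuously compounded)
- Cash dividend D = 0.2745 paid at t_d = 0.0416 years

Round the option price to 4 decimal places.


PV(D) = D * exp(-r * t_d) = 0.2745 * 0.99995840 = 0.27448858
S_0' = S_0 - PV(D) = 11.4300 - 0.27448858 = 11.15551142
d1 = (ln(S_0'/K) + (r + sigma^2/2)*T) / (sigma*sqrt(T)) = 1.59435317
d2 = d1 - sigma*sqrt(T) = 1.52219883
exp(-rT) = 0.99991670
N(-d1) = 0.05542848; N(-d2) = 0.06397963
P = K * exp(-rT) * N(-d2) - S_0' * N(-d1) = 9.9700 * 0.99991670 * 0.06397963 - 11.15551142 * 0.05542848 = 0.0195

Answer: Price = 0.0195


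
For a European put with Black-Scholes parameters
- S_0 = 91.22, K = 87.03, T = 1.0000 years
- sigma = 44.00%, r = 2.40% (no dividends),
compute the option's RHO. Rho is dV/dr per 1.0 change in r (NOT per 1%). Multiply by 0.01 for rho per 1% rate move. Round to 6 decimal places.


d1 = 0.3814120102; d2 = -0.0585879898
phi(d1) = 0.3709544152; exp(-qT) = 1.0000000000; exp(-rT) = 0.9762857098
N(-d2) = 0.5233598615
Rho = -K*T*exp(-rT)*N(-d2) = -87.0300 * 1.0000 * 0.9762857098 * 0.5233598615 = -44.467870

Answer: Rho = -44.467870


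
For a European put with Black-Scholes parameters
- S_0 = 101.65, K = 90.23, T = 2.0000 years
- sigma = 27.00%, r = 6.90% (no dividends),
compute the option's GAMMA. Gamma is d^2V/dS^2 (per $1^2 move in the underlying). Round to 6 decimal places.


d1 = 0.8644343056; d2 = 0.4825966438
phi(d1) = 0.2745664784; exp(-qT) = 1.0000000000; exp(-rT) = 0.8710986917
Gamma = exp(-qT) * phi(d1) / (S * sigma * sqrt(T)) = 1.0000000000 * 0.2745664784 / (101.6500 * 0.2700 * 1.4142135624) = 0.007074

Answer: Gamma = 0.007074


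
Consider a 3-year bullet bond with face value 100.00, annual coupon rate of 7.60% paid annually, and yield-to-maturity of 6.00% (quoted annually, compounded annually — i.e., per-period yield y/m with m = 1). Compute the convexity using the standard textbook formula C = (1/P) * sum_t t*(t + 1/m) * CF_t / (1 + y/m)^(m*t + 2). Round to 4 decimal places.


Coupon per period c = face * coupon_rate / m = 7.600000
Periods per year m = 1; per-period yield y/m = 0.060000
Number of cashflows N = 3
Cashflows (t years, CF_t, discount factor 1/(1+y/m)^(m*t), PV):
  t = 1.0000: CF_t = 7.600000, DF = 0.943396, PV = 7.169811
  t = 2.0000: CF_t = 7.600000, DF = 0.889996, PV = 6.763973
  t = 3.0000: CF_t = 107.600000, DF = 0.839619, PV = 90.343035
Price P = sum_t PV_t = 104.276819
Convexity numerator sum_t t*(t + 1/m) * CF_t / (1+y/m)^(m*t + 2):
  t = 1.0000: term = 12.762213
  t = 2.0000: term = 36.119471
  t = 3.0000: term = 964.859753
Convexity = (1/P) * sum = 1013.741437 / 104.276819 = 9.721638

Answer: Convexity = 9.7216


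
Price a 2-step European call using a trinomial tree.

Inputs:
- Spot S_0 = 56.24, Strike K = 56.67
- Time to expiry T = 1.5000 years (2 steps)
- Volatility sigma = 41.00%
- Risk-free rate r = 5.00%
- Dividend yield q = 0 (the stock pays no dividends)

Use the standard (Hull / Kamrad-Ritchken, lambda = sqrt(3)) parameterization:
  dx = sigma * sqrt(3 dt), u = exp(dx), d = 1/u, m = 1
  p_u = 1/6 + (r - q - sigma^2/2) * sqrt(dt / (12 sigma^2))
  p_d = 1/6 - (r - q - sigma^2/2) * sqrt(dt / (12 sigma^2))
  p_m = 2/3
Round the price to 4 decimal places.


Answer: Price = V(0,0) = 11.2275

Derivation:
dt = T/N = 0.750000; dx = sigma*sqrt(3*dt) = 0.615000
u = exp(dx) = 1.849657; d = 1/u = 0.540641
p_u = 0.145904, p_m = 0.666667, p_d = 0.187429
Discount per step: exp(-r*dt) = 0.963194
Stock lattice S(k, j) with j the centered position index:
  k=0: S(0,+0) = 56.2400
  k=1: S(1,-1) = 30.4056; S(1,+0) = 56.2400; S(1,+1) = 104.0247
  k=2: S(2,-2) = 16.4385; S(2,-1) = 30.4056; S(2,+0) = 56.2400; S(2,+1) = 104.0247; S(2,+2) = 192.4099
Terminal payoffs V(N, j) = max(S_T - K, 0):
  V(2,-2) = 0.000000; V(2,-1) = 0.000000; V(2,+0) = 0.000000; V(2,+1) = 47.354687; V(2,+2) = 135.739949
Backward induction: V(k, j) = exp(-r*dt) * [p_u * V(k+1, j+1) + p_m * V(k+1, j) + p_d * V(k+1, j-1)]
  V(1,-1) = exp(-r*dt) * [p_u*0.000000 + p_m*0.000000 + p_d*0.000000] = 0.000000
  V(1,+0) = exp(-r*dt) * [p_u*47.354687 + p_m*0.000000 + p_d*0.000000] = 6.654961
  V(1,+1) = exp(-r*dt) * [p_u*135.739949 + p_m*47.354687 + p_d*0.000000] = 49.483975
  V(0,+0) = exp(-r*dt) * [p_u*49.483975 + p_m*6.654961 + p_d*0.000000] = 11.227547


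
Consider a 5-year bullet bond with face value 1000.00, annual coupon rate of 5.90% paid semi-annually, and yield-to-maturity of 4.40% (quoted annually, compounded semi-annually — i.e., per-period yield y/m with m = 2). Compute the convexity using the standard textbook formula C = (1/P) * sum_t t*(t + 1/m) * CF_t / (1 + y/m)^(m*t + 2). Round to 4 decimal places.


Coupon per period c = face * coupon_rate / m = 29.500000
Periods per year m = 2; per-period yield y/m = 0.022000
Number of cashflows N = 10
Cashflows (t years, CF_t, discount factor 1/(1+y/m)^(m*t), PV):
  t = 0.5000: CF_t = 29.500000, DF = 0.978474, PV = 28.864971
  t = 1.0000: CF_t = 29.500000, DF = 0.957411, PV = 28.243611
  t = 1.5000: CF_t = 29.500000, DF = 0.936801, PV = 27.635627
  t = 2.0000: CF_t = 29.500000, DF = 0.916635, PV = 27.040731
  t = 2.5000: CF_t = 29.500000, DF = 0.896903, PV = 26.458641
  t = 3.0000: CF_t = 29.500000, DF = 0.877596, PV = 25.889081
  t = 3.5000: CF_t = 29.500000, DF = 0.858704, PV = 25.331782
  t = 4.0000: CF_t = 29.500000, DF = 0.840220, PV = 24.786480
  t = 4.5000: CF_t = 29.500000, DF = 0.822133, PV = 24.252916
  t = 5.0000: CF_t = 1029.500000, DF = 0.804435, PV = 828.165993
Price P = sum_t PV_t = 1066.669833
Convexity numerator sum_t t*(t + 1/m) * CF_t / (1+y/m)^(m*t + 2):
  t = 0.5000: term = 13.817814
  t = 1.0000: term = 40.561097
  t = 1.5000: term = 79.375924
  t = 2.0000: term = 129.445407
  t = 2.5000: term = 189.988367
  t = 3.0000: term = 260.258036
  t = 3.5000: term = 339.540817
  t = 4.0000: term = 427.155068
  t = 4.5000: term = 522.449936
  t = 5.0000: term = 21804.608593
Convexity = (1/P) * sum = 23807.201057 / 1066.669833 = 22.319185

Answer: Convexity = 22.3192


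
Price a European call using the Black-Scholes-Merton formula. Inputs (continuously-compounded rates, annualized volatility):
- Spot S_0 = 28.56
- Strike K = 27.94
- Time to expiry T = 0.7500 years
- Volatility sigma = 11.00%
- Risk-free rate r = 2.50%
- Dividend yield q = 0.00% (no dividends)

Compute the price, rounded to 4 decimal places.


Answer: Price = 1.7284

Derivation:
d1 = (ln(S/K) + (r - q + 0.5*sigma^2) * T) / (sigma * sqrt(T)) = 0.47484733
d2 = d1 - sigma * sqrt(T) = 0.37958454
exp(-rT) = 0.98142469; exp(-qT) = 1.00000000
C = S_0 * exp(-qT) * N(d1) - K * exp(-rT) * N(d2)
N(d1) = 0.68255210; N(d2) = 0.64787308
C = 28.5600 * 1.00000000 * 0.68255210 - 27.9400 * 0.98142469 * 0.64787308 = 1.7284


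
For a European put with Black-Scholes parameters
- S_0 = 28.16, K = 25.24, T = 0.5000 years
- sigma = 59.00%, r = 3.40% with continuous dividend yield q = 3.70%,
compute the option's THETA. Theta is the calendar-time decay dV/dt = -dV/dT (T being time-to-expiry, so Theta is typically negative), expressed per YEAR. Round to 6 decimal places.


d1 = 0.4674035595; d2 = 0.0502105586
phi(d1) = 0.3576603175; exp(-qT) = 0.9816700746; exp(-rT) = 0.9831436846
Theta = -S*exp(-qT)*phi(d1)*sigma/(2*sqrt(T)) + r*K*exp(-rT)*N(-d2) - q*S*exp(-qT)*N(-d1)
N(-d1) = 0.3201055882; N(-d2) = 0.4799772988; sqrt(T) = 0.7071067812
Term 1 = -28.1600 * 0.9816700746 * 0.3576603175 * 0.5900 / (2 * 0.7071067812) = -4.1248292381
Term 2 = 0.0340 * 25.2400 * 0.9831436846 * 0.4799772988 = 0.4049542476
Term 3 = -0.0370 * 28.1600 * 0.9816700746 * 0.3201055882 = -0.3274109368
Theta = -4.1248292381 + (0.4049542476) + (-0.3274109368) = -4.047286

Answer: Theta = -4.047286


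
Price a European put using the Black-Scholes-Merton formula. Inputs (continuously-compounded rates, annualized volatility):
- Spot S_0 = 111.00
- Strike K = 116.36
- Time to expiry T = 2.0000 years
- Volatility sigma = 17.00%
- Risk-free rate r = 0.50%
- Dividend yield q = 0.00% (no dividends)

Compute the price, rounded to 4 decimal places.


d1 = (ln(S/K) + (r - q + 0.5*sigma^2) * T) / (sigma * sqrt(T)) = -0.03435138
d2 = d1 - sigma * sqrt(T) = -0.27476769
exp(-rT) = 0.99004983; exp(-qT) = 1.00000000
P = K * exp(-rT) * N(-d2) - S_0 * exp(-qT) * N(-d1)
N(-d1) = 0.51370152; N(-d2) = 0.60825264
P = 116.3600 * 0.99004983 * 0.60825264 - 111.0000 * 1.00000000 * 0.51370152 = 13.0512

Answer: Price = 13.0512


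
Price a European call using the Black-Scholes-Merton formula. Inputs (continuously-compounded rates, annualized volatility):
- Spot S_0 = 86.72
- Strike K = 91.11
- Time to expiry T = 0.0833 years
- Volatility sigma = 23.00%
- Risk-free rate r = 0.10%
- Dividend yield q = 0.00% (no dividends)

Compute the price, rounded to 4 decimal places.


Answer: Price = 0.7835

Derivation:
d1 = (ln(S/K) + (r - q + 0.5*sigma^2) * T) / (sigma * sqrt(T)) = -0.70947613
d2 = d1 - sigma * sqrt(T) = -0.77585813
exp(-rT) = 0.99991670; exp(-qT) = 1.00000000
C = S_0 * exp(-qT) * N(d1) - K * exp(-rT) * N(d2)
N(d1) = 0.23901453; N(d2) = 0.21891638
C = 86.7200 * 1.00000000 * 0.23901453 - 91.1100 * 0.99991670 * 0.21891638 = 0.7835


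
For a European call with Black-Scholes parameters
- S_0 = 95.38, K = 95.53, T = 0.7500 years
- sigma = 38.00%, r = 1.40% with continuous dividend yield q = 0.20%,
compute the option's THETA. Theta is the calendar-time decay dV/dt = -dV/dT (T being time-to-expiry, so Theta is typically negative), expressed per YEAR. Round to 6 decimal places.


d1 = 0.1871179417; d2 = -0.1419717117
phi(d1) = 0.3920189513; exp(-qT) = 0.9985011244; exp(-rT) = 0.9895549326
Theta = -S*exp(-qT)*phi(d1)*sigma/(2*sqrt(T)) - r*K*exp(-rT)*N(d2) + q*S*exp(-qT)*N(d1)
N(d1) = 0.5742159194; N(d2) = 0.4435511750; sqrt(T) = 0.8660254038
Term 1 = -95.3800 * 0.9985011244 * 0.3920189513 * 0.3800 / (2 * 0.8660254038) = -8.1909808042
Term 2 = -0.0140 * 95.5300 * 0.9895549326 * 0.4435511750 = -0.5870180500
Term 3 = 0.0020 * 95.3800 * 0.9985011244 * 0.5742159194 = 0.1093732458
Theta = -8.1909808042 + (-0.5870180500) + (0.1093732458) = -8.668626

Answer: Theta = -8.668626


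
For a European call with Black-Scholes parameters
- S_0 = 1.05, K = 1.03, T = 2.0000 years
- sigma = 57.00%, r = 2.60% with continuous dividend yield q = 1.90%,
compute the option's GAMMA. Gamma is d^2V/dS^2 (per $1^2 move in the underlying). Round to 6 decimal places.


Answer: Gamma = 0.411118

Derivation:
d1 = 0.4442756396; d2 = -0.3618260909
phi(d1) = 0.3614509413; exp(-qT) = 0.9627129409; exp(-rT) = 0.9493288668
Gamma = exp(-qT) * phi(d1) / (S * sigma * sqrt(T)) = 0.9627129409 * 0.3614509413 / (1.0500 * 0.5700 * 1.4142135624) = 0.411118


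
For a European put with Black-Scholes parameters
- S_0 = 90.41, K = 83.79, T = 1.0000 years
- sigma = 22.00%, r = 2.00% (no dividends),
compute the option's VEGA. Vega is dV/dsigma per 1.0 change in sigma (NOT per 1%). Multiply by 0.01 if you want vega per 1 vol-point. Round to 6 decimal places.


Answer: Vega = 31.064242

Derivation:
d1 = 0.5465509642; d2 = 0.3265509642
phi(d1) = 0.3435929829; exp(-qT) = 1.0000000000; exp(-rT) = 0.9801986733
Vega = S * exp(-qT) * phi(d1) * sqrt(T) = 90.4100 * 1.0000000000 * 0.3435929829 * 1.0000000000 = 31.064242


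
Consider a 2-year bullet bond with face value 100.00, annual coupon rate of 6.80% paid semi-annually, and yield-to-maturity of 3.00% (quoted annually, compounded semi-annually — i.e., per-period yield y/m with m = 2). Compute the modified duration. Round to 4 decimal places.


Coupon per period c = face * coupon_rate / m = 3.400000
Periods per year m = 2; per-period yield y/m = 0.015000
Number of cashflows N = 4
Cashflows (t years, CF_t, discount factor 1/(1+y/m)^(m*t), PV):
  t = 0.5000: CF_t = 3.400000, DF = 0.985222, PV = 3.349754
  t = 1.0000: CF_t = 3.400000, DF = 0.970662, PV = 3.300250
  t = 1.5000: CF_t = 3.400000, DF = 0.956317, PV = 3.251478
  t = 2.0000: CF_t = 103.400000, DF = 0.942184, PV = 97.421849
Price P = sum_t PV_t = 107.323331
First compute Macaulay numerator sum_t t * PV_t:
  t * PV_t at t = 0.5000: 1.674877
  t * PV_t at t = 1.0000: 3.300250
  t * PV_t at t = 1.5000: 4.877217
  t * PV_t at t = 2.0000: 194.843699
Macaulay duration D = 204.696042 / 107.323331 = 1.907284
Modified duration = D / (1 + y/m) = 1.907284 / (1 + 0.015000) = 1.879097

Answer: Modified duration = 1.8791


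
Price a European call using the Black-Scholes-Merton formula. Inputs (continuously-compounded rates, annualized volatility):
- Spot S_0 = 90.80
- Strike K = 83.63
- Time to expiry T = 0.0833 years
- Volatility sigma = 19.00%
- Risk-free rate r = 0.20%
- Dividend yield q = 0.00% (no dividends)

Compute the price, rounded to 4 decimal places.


Answer: Price = 7.3230

Derivation:
d1 = (ln(S/K) + (r - q + 0.5*sigma^2) * T) / (sigma * sqrt(T)) = 1.53047535
d2 = d1 - sigma * sqrt(T) = 1.47563804
exp(-rT) = 0.99983341; exp(-qT) = 1.00000000
C = S_0 * exp(-qT) * N(d1) - K * exp(-rT) * N(d2)
N(d1) = 0.93705044; N(d2) = 0.92997946
C = 90.8000 * 1.00000000 * 0.93705044 - 83.6300 * 0.99983341 * 0.92997946 = 7.3230


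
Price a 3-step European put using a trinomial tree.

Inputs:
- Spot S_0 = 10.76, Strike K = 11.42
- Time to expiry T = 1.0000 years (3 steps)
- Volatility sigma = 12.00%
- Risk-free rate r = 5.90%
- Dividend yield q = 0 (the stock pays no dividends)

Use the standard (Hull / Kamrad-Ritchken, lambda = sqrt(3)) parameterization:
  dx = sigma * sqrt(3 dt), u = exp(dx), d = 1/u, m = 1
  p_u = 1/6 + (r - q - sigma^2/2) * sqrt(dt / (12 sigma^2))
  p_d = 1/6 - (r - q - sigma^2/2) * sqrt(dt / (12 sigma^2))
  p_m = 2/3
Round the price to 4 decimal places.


dt = T/N = 0.333333; dx = sigma*sqrt(3*dt) = 0.120000
u = exp(dx) = 1.127497; d = 1/u = 0.886920
p_u = 0.238611, p_m = 0.666667, p_d = 0.094722
Discount per step: exp(-r*dt) = 0.980525
Stock lattice S(k, j) with j the centered position index:
  k=0: S(0,+0) = 10.7600
  k=1: S(1,-1) = 9.5433; S(1,+0) = 10.7600; S(1,+1) = 12.1319
  k=2: S(2,-2) = 8.4641; S(2,-1) = 9.5433; S(2,+0) = 10.7600; S(2,+1) = 12.1319; S(2,+2) = 13.6786
  k=3: S(3,-3) = 7.5070; S(3,-2) = 8.4641; S(3,-1) = 9.5433; S(3,+0) = 10.7600; S(3,+1) = 12.1319; S(3,+2) = 13.6786; S(3,+3) = 15.4226
Terminal payoffs V(N, j) = max(K - S_T, 0):
  V(3,-3) = 3.913003; V(3,-2) = 2.955884; V(3,-1) = 1.876736; V(3,+0) = 0.660000; V(3,+1) = 0.000000; V(3,+2) = 0.000000; V(3,+3) = 0.000000
Backward induction: V(k, j) = exp(-r*dt) * [p_u * V(k+1, j+1) + p_m * V(k+1, j) + p_d * V(k+1, j-1)]
  V(2,-2) = exp(-r*dt) * [p_u*1.876736 + p_m*2.955884 + p_d*3.913003] = 2.734732
  V(2,-1) = exp(-r*dt) * [p_u*0.660000 + p_m*1.876736 + p_d*2.955884] = 1.655743
  V(2,+0) = exp(-r*dt) * [p_u*0.000000 + p_m*0.660000 + p_d*1.876736] = 0.605738
  V(2,+1) = exp(-r*dt) * [p_u*0.000000 + p_m*0.000000 + p_d*0.660000] = 0.061299
  V(2,+2) = exp(-r*dt) * [p_u*0.000000 + p_m*0.000000 + p_d*0.000000] = 0.000000
  V(1,-1) = exp(-r*dt) * [p_u*0.605738 + p_m*1.655743 + p_d*2.734732] = 1.478049
  V(1,+0) = exp(-r*dt) * [p_u*0.061299 + p_m*0.605738 + p_d*1.655743] = 0.564084
  V(1,+1) = exp(-r*dt) * [p_u*0.000000 + p_m*0.061299 + p_d*0.605738] = 0.096330
  V(0,+0) = exp(-r*dt) * [p_u*0.096330 + p_m*0.564084 + p_d*1.478049] = 0.528548

Answer: Price = V(0,0) = 0.5285


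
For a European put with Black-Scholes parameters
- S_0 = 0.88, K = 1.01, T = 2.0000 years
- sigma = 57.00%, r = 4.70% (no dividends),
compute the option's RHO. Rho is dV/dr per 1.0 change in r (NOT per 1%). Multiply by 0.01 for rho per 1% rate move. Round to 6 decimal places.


Answer: Rho = -1.243554

Derivation:
d1 = 0.3487355094; d2 = -0.4573662211
phi(d1) = 0.3754061543; exp(-qT) = 1.0000000000; exp(-rT) = 0.9102827622
N(-d2) = 0.6762960804
Rho = -K*T*exp(-rT)*N(-d2) = -1.0100 * 2.0000 * 0.9102827622 * 0.6762960804 = -1.243554


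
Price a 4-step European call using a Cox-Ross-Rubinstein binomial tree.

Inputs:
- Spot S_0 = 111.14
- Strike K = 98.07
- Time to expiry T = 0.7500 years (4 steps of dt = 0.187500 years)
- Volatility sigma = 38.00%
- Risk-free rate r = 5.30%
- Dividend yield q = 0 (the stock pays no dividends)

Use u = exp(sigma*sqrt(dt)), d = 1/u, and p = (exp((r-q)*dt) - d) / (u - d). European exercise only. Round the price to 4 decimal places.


Answer: Price = V(0,0) = 24.0797

Derivation:
dt = T/N = 0.187500
u = exp(sigma*sqrt(dt)) = 1.178856; d = 1/u = 0.848280
p = (exp((r-q)*dt) - d) / (u - d) = 0.489167
Discount per step: exp(-r*dt) = 0.990112
Stock lattice S(k, i) with i counting down-moves:
  k=0: S(0,0) = 111.1400
  k=1: S(1,0) = 131.0181; S(1,1) = 94.2778
  k=2: S(2,0) = 154.4515; S(2,1) = 111.1400; S(2,2) = 79.9740
  k=3: S(3,0) = 182.0762; S(3,1) = 131.0181; S(3,2) = 94.2778; S(3,3) = 67.8403
  k=4: S(4,0) = 214.6417; S(4,1) = 154.4515; S(4,2) = 111.1400; S(4,3) = 79.9740; S(4,4) = 57.5475
Terminal payoffs V(N, i) = max(S_T - K, 0):
  V(4,0) = 116.571667; V(4,1) = 56.381529; V(4,2) = 13.070000; V(4,3) = 0.000000; V(4,4) = 0.000000
Backward induction: V(k, i) = exp(-r*dt) * [p * V(k+1, i) + (1-p) * V(k+1, i+1)].
  V(3,0) = exp(-r*dt) * [p*116.571667 + (1-p)*56.381529] = 84.975920
  V(3,1) = exp(-r*dt) * [p*56.381529 + (1-p)*13.070000] = 33.917846
  V(3,2) = exp(-r*dt) * [p*13.070000 + (1-p)*0.000000] = 6.330197
  V(3,3) = exp(-r*dt) * [p*0.000000 + (1-p)*0.000000] = 0.000000
  V(2,0) = exp(-r*dt) * [p*84.975920 + (1-p)*33.917846] = 58.311429
  V(2,1) = exp(-r*dt) * [p*33.917846 + (1-p)*6.330197] = 19.629136
  V(2,2) = exp(-r*dt) * [p*6.330197 + (1-p)*0.000000] = 3.065906
  V(1,0) = exp(-r*dt) * [p*58.311429 + (1-p)*19.629136] = 38.170044
  V(1,1) = exp(-r*dt) * [p*19.629136 + (1-p)*3.065906] = 11.057664
  V(0,0) = exp(-r*dt) * [p*38.170044 + (1-p)*11.057664] = 24.079670


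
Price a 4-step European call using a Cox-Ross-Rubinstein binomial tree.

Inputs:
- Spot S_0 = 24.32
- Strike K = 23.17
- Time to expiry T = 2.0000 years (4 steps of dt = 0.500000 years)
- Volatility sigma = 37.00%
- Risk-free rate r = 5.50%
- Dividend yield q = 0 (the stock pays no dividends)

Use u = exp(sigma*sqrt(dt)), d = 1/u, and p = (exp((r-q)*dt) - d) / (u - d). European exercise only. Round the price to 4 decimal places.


dt = T/N = 0.500000
u = exp(sigma*sqrt(dt)) = 1.299045; d = 1/u = 0.769796
p = (exp((r-q)*dt) - d) / (u - d) = 0.487645
Discount per step: exp(-r*dt) = 0.972875
Stock lattice S(k, i) with i counting down-moves:
  k=0: S(0,0) = 24.3200
  k=1: S(1,0) = 31.5928; S(1,1) = 18.7214
  k=2: S(2,0) = 41.0404; S(2,1) = 24.3200; S(2,2) = 14.4117
  k=3: S(3,0) = 53.3134; S(3,1) = 31.5928; S(3,2) = 18.7214; S(3,3) = 11.0941
  k=4: S(4,0) = 69.2565; S(4,1) = 41.0404; S(4,2) = 24.3200; S(4,3) = 14.4117; S(4,4) = 8.5402
Terminal payoffs V(N, i) = max(S_T - K, 0):
  V(4,0) = 46.086506; V(4,1) = 17.870446; V(4,2) = 1.150000; V(4,3) = 0.000000; V(4,4) = 0.000000
Backward induction: V(k, i) = exp(-r*dt) * [p * V(k+1, i) + (1-p) * V(k+1, i+1)].
  V(3,0) = exp(-r*dt) * [p*46.086506 + (1-p)*17.870446] = 30.771887
  V(3,1) = exp(-r*dt) * [p*17.870446 + (1-p)*1.150000] = 9.051272
  V(3,2) = exp(-r*dt) * [p*1.150000 + (1-p)*0.000000] = 0.545580
  V(3,3) = exp(-r*dt) * [p*0.000000 + (1-p)*0.000000] = 0.000000
  V(2,0) = exp(-r*dt) * [p*30.771887 + (1-p)*9.051272] = 19.110385
  V(2,1) = exp(-r*dt) * [p*9.051272 + (1-p)*0.545580] = 4.566027
  V(2,2) = exp(-r*dt) * [p*0.545580 + (1-p)*0.000000] = 0.258832
  V(1,0) = exp(-r*dt) * [p*19.110385 + (1-p)*4.566027] = 11.342265
  V(1,1) = exp(-r*dt) * [p*4.566027 + (1-p)*0.258832] = 2.295218
  V(0,0) = exp(-r*dt) * [p*11.342265 + (1-p)*2.295218] = 6.525034

Answer: Price = V(0,0) = 6.5250


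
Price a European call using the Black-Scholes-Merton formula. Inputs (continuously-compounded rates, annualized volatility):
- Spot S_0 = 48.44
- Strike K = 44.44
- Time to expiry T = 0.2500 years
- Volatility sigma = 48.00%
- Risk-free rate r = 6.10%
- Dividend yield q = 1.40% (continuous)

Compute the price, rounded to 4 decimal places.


d1 = (ln(S/K) + (r - q + 0.5*sigma^2) * T) / (sigma * sqrt(T)) = 0.52806647
d2 = d1 - sigma * sqrt(T) = 0.28806647
exp(-rT) = 0.98486569; exp(-qT) = 0.99650612
C = S_0 * exp(-qT) * N(d1) - K * exp(-rT) * N(d2)
N(d1) = 0.70127340; N(d2) = 0.61335207
C = 48.4400 * 0.99650612 * 0.70127340 - 44.4400 * 0.98486569 * 0.61335207 = 7.0062

Answer: Price = 7.0062


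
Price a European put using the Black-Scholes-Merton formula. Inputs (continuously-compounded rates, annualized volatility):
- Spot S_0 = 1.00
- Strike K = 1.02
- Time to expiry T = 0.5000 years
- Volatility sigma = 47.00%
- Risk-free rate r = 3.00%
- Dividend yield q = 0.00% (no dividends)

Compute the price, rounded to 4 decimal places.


d1 = (ln(S/K) + (r - q + 0.5*sigma^2) * T) / (sigma * sqrt(T)) = 0.15171916
d2 = d1 - sigma * sqrt(T) = -0.18062103
exp(-rT) = 0.98511194; exp(-qT) = 1.00000000
P = K * exp(-rT) * N(-d2) - S_0 * exp(-qT) * N(-d1)
N(-d1) = 0.43970422; N(-d2) = 0.57166748
P = 1.0200 * 0.98511194 * 0.57166748 - 1.0000 * 1.00000000 * 0.43970422 = 0.1347

Answer: Price = 0.1347


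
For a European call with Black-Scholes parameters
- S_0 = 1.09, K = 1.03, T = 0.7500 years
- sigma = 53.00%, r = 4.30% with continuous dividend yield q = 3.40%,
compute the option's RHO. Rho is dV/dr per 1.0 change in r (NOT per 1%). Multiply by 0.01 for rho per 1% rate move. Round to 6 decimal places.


Answer: Rho = 0.346745

Derivation:
d1 = 0.3675572905; d2 = -0.0914361735
phi(d1) = 0.3728840692; exp(-qT) = 0.9748223790; exp(-rT) = 0.9682644857
N(d2) = 0.4635730099
Rho = K*T*exp(-rT)*N(d2) = 1.0300 * 0.7500 * 0.9682644857 * 0.4635730099 = 0.346745


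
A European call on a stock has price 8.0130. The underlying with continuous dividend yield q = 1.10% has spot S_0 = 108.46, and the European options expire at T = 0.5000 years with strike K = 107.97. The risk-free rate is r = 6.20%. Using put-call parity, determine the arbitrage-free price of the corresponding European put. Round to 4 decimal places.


Answer: Put price = 4.8222

Derivation:
Put-call parity: C - P = S_0 * exp(-qT) - K * exp(-rT).
S_0 * exp(-qT) = 108.4600 * 0.99451510 = 107.86510745
K * exp(-rT) = 107.9700 * 0.96947557 = 104.67427763
P = C - S*exp(-qT) + K*exp(-rT)
P = 8.0130 - 107.86510745 + 104.67427763 = 4.8222


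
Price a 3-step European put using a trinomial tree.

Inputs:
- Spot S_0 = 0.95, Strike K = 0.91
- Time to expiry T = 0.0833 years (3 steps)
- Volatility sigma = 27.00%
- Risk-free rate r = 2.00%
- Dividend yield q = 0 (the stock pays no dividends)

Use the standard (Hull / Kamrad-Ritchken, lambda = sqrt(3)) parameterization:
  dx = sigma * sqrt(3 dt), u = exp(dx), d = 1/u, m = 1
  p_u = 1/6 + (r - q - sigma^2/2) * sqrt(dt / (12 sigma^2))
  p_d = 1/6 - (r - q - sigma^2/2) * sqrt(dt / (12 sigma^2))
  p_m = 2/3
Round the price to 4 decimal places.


Answer: Price = V(0,0) = 0.0138

Derivation:
dt = T/N = 0.027767; dx = sigma*sqrt(3*dt) = 0.077927
u = exp(dx) = 1.081043; d = 1/u = 0.925032
p_u = 0.163736, p_m = 0.666667, p_d = 0.169597
Discount per step: exp(-r*dt) = 0.999445
Stock lattice S(k, j) with j the centered position index:
  k=0: S(0,+0) = 0.9500
  k=1: S(1,-1) = 0.8788; S(1,+0) = 0.9500; S(1,+1) = 1.0270
  k=2: S(2,-2) = 0.8129; S(2,-1) = 0.8788; S(2,+0) = 0.9500; S(2,+1) = 1.0270; S(2,+2) = 1.1102
  k=3: S(3,-3) = 0.7520; S(3,-2) = 0.8129; S(3,-1) = 0.8788; S(3,+0) = 0.9500; S(3,+1) = 1.0270; S(3,+2) = 1.1102; S(3,+3) = 1.2002
Terminal payoffs V(N, j) = max(K - S_T, 0):
  V(3,-3) = 0.158041; V(3,-2) = 0.097100; V(3,-1) = 0.031219; V(3,+0) = 0.000000; V(3,+1) = 0.000000; V(3,+2) = 0.000000; V(3,+3) = 0.000000
Backward induction: V(k, j) = exp(-r*dt) * [p_u * V(k+1, j+1) + p_m * V(k+1, j) + p_d * V(k+1, j-1)]
  V(2,-2) = exp(-r*dt) * [p_u*0.031219 + p_m*0.097100 + p_d*0.158041] = 0.096594
  V(2,-1) = exp(-r*dt) * [p_u*0.000000 + p_m*0.031219 + p_d*0.097100] = 0.037260
  V(2,+0) = exp(-r*dt) * [p_u*0.000000 + p_m*0.000000 + p_d*0.031219] = 0.005292
  V(2,+1) = exp(-r*dt) * [p_u*0.000000 + p_m*0.000000 + p_d*0.000000] = 0.000000
  V(2,+2) = exp(-r*dt) * [p_u*0.000000 + p_m*0.000000 + p_d*0.000000] = 0.000000
  V(1,-1) = exp(-r*dt) * [p_u*0.005292 + p_m*0.037260 + p_d*0.096594] = 0.042065
  V(1,+0) = exp(-r*dt) * [p_u*0.000000 + p_m*0.005292 + p_d*0.037260] = 0.009842
  V(1,+1) = exp(-r*dt) * [p_u*0.000000 + p_m*0.000000 + p_d*0.005292] = 0.000897
  V(0,+0) = exp(-r*dt) * [p_u*0.000897 + p_m*0.009842 + p_d*0.042065] = 0.013834
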